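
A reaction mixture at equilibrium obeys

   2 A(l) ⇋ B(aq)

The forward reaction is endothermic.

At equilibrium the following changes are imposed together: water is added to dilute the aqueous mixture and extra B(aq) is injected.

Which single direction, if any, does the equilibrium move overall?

cannot be determined

Dilution lowers every aqueous concentration by the same factor. Δn_aq = 1 − 0 = +1, so the system shifts toward the side with more dissolved moles — to the right.
Adding B (aq), a product, drives the reaction to the left.
The individual effects push in opposite directions; without quantitative information the net direction cannot be determined.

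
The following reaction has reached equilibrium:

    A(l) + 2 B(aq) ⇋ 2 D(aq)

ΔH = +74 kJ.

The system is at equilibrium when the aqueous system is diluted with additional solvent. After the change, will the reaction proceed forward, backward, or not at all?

Dilution scales every aqueous concentration by the same factor. Δn_aq = 2 − 2 = 0, so Q is unchanged — no shift.

no shift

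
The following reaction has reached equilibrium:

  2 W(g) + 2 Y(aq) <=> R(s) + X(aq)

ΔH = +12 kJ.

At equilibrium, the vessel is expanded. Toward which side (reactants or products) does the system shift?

Gas moles: reactants 2, products 0 (Δn_gas = -2). Expansion shifts the system toward the side with more moles of gas — to the left.

left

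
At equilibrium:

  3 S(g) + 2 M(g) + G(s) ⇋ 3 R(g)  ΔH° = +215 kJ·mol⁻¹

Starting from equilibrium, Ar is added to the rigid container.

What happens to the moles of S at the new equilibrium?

unchanged

At constant volume, adding an inert gas leaves every reacting species' partial pressure unchanged, so Q is unchanged — no shift from this change.
No net shift occurs, so the amount of S is unchanged.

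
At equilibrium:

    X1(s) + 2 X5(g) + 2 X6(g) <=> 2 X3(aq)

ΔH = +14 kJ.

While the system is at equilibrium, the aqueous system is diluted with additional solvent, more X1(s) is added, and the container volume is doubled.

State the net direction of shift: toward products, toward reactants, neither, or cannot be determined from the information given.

cannot be determined

Dilution lowers every aqueous concentration by the same factor. Δn_aq = 2 − 0 = +2, so the system shifts toward the side with more dissolved moles — to the right.
X1 is a pure solid; its activity is 1 regardless of amount, so Q is unaffected — no shift from this change.
Gas moles: reactants 4, products 0 (Δn_gas = -4). Expansion shifts the system toward the side with more moles of gas — to the left.
The individual effects push in opposite directions; without quantitative information the net direction cannot be determined.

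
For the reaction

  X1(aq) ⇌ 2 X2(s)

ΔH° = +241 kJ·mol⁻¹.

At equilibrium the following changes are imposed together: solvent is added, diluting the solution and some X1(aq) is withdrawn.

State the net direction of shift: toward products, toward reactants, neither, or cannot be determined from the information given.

Dilution lowers every aqueous concentration by the same factor. Δn_aq = 0 − 1 = -1, so the system shifts toward the side with more dissolved moles — to the left.
Removing X1 (aq), a reactant, drives the reaction to the left.
All effects act in the same direction — net shift to the left.

left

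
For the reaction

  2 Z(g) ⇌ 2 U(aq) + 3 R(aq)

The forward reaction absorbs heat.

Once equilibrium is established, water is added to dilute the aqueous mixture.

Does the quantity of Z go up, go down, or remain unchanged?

Dilution lowers every aqueous concentration by the same factor. Δn_aq = 5 − 0 = +5, so the system shifts toward the side with more dissolved moles — to the right.
The net shift is to the right. Z is a reactant, so its amount decreases.

decreases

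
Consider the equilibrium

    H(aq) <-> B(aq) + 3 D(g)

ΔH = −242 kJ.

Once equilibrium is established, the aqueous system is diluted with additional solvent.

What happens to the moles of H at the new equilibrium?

Dilution scales every aqueous concentration by the same factor. Δn_aq = 1 − 1 = 0, so Q is unchanged — no shift.
No net shift occurs, so the amount of H is unchanged.

unchanged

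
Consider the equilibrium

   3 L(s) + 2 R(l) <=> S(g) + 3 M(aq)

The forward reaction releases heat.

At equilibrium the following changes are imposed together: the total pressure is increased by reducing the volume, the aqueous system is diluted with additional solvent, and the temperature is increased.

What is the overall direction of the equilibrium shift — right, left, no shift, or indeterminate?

cannot be determined

Gas moles: reactants 0, products 1 (Δn_gas = +1). Compression shifts the system toward the side with fewer moles of gas — to the left.
Dilution lowers every aqueous concentration by the same factor. Δn_aq = 3 − 0 = +3, so the system shifts toward the side with more dissolved moles — to the right.
The forward reaction is exothermic. Raising T favours the endothermic direction — shift to the left.
The individual effects push in opposite directions; without quantitative information the net direction cannot be determined.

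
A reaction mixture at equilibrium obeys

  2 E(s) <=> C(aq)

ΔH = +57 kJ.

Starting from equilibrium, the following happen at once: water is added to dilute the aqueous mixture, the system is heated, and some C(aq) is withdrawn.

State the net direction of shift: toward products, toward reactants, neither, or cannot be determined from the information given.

Dilution lowers every aqueous concentration by the same factor. Δn_aq = 1 − 0 = +1, so the system shifts toward the side with more dissolved moles — to the right.
The forward reaction is endothermic. Raising T favours the endothermic direction — shift to the right.
Removing C (aq), a product, drives the reaction to the right.
All effects act in the same direction — net shift to the right.

right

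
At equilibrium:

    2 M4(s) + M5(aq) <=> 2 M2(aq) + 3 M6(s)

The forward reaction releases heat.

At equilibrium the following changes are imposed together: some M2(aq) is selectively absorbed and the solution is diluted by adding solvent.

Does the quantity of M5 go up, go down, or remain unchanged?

decreases

Removing M2 (aq), a product, drives the reaction to the right.
Dilution lowers every aqueous concentration by the same factor. Δn_aq = 2 − 1 = +1, so the system shifts toward the side with more dissolved moles — to the right.
The net shift is to the right. M5 is a reactant, so its amount decreases.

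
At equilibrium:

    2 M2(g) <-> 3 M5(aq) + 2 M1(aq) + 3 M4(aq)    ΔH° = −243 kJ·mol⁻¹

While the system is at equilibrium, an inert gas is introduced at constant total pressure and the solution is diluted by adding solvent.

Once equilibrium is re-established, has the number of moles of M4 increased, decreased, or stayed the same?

cannot be determined

Adding inert gas at constant total pressure expands the volume and lowers every reacting partial pressure. With Δn_gas = 0 − 2 = -2, Q moves away from K toward the side with fewer gas moles, so the system shifts toward the side with more gas moles — to the left.
Dilution lowers every aqueous concentration by the same factor. Δn_aq = 8 − 0 = +8, so the system shifts toward the side with more dissolved moles — to the right.
The two effects oppose each other, so the net shift — and hence the change in M4 — cannot be determined from the given information.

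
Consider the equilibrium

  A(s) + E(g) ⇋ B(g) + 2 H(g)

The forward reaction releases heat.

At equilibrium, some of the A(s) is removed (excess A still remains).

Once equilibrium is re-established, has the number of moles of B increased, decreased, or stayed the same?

A is a pure solid; its activity is 1 regardless of amount, so Q is unaffected — no shift from this change.
No net shift occurs, so the amount of B is unchanged.

unchanged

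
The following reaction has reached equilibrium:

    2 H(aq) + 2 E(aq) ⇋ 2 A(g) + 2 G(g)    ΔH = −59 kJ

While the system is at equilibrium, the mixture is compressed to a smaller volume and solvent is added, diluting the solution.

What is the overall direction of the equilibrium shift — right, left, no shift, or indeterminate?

left

Gas moles: reactants 0, products 4 (Δn_gas = +4). Compression shifts the system toward the side with fewer moles of gas — to the left.
Dilution lowers every aqueous concentration by the same factor. Δn_aq = 0 − 4 = -4, so the system shifts toward the side with more dissolved moles — to the left.
All effects act in the same direction — net shift to the left.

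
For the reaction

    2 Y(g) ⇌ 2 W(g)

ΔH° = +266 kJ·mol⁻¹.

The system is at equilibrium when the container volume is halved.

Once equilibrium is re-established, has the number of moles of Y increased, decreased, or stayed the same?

Gas moles: reactants 2, products 2. Δn_gas = 0, so a volume change leaves Q equal to K — no shift from this change.
No net shift occurs, so the amount of Y is unchanged.

unchanged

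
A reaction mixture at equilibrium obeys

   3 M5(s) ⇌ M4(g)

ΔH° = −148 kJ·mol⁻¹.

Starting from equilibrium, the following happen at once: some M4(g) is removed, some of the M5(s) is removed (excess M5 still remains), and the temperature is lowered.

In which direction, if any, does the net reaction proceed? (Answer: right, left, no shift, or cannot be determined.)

Removing M4 (g), a product, drives the reaction to the right.
M5 is a pure solid; its activity is 1 regardless of amount, so Q is unaffected — no shift from this change.
The forward reaction is exothermic. Lowering T favours the exothermic direction — shift to the right.
Only the nonzero effect(s) matter; the net shift is to the right.

right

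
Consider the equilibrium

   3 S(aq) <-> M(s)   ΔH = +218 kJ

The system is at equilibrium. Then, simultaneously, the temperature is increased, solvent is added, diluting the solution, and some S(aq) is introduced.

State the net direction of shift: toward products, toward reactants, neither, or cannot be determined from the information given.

cannot be determined

The forward reaction is endothermic. Raising T favours the endothermic direction — shift to the right.
Dilution lowers every aqueous concentration by the same factor. Δn_aq = 0 − 3 = -3, so the system shifts toward the side with more dissolved moles — to the left.
Adding S (aq), a reactant, drives the reaction to the right.
The individual effects push in opposite directions; without quantitative information the net direction cannot be determined.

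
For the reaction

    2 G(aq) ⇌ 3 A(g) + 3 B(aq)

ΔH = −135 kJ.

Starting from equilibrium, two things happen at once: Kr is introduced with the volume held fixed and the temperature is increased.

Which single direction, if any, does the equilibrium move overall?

At constant volume, adding an inert gas leaves every reacting species' partial pressure unchanged, so Q is unchanged — no shift from this change.
The forward reaction is exothermic. Raising T favours the endothermic direction — shift to the left.
Only the nonzero effect(s) matter; the net shift is to the left.

left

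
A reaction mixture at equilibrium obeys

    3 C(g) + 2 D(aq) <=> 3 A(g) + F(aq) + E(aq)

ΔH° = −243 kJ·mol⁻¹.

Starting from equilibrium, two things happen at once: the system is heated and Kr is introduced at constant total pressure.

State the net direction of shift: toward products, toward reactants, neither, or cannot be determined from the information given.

The forward reaction is exothermic. Raising T favours the endothermic direction — shift to the left.
Adding inert gas at constant total pressure expands the volume, scaling every reacting partial pressure by the same factor. Δn_gas = 3 − 3 = 0, so Q is unchanged — no shift.
Only the nonzero effect(s) matter; the net shift is to the left.

left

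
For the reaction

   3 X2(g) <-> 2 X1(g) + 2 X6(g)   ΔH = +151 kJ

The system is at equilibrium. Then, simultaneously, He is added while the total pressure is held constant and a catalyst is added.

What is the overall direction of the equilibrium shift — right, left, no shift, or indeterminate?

Adding inert gas at constant total pressure expands the volume and lowers every reacting partial pressure. With Δn_gas = 4 − 3 = +1, Q moves away from K toward the side with fewer gas moles, so the system shifts toward the side with more gas moles — to the right.
A catalyst speeds both forward and reverse rates equally; it changes neither Q nor K — no shift from this change.
Only the nonzero effect(s) matter; the net shift is to the right.

right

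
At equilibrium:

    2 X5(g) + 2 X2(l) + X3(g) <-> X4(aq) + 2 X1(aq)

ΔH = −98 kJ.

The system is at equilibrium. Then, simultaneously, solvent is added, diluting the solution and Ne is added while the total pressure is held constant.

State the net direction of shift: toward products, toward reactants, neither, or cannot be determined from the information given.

Dilution lowers every aqueous concentration by the same factor. Δn_aq = 3 − 0 = +3, so the system shifts toward the side with more dissolved moles — to the right.
Adding inert gas at constant total pressure expands the volume and lowers every reacting partial pressure. With Δn_gas = 0 − 3 = -3, Q moves away from K toward the side with fewer gas moles, so the system shifts toward the side with more gas moles — to the left.
The individual effects push in opposite directions; without quantitative information the net direction cannot be determined.

cannot be determined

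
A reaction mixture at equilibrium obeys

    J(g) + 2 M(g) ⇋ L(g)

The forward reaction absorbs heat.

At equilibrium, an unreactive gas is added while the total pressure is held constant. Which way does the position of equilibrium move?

Adding inert gas at constant total pressure expands the volume and lowers every reacting partial pressure. With Δn_gas = 1 − 3 = -2, Q moves away from K toward the side with fewer gas moles, so the system shifts toward the side with more gas moles — to the left.

left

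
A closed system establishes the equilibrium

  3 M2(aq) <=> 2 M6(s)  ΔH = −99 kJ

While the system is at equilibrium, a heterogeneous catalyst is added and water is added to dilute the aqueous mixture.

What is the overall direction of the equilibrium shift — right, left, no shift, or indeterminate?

A catalyst speeds both forward and reverse rates equally; it changes neither Q nor K — no shift from this change.
Dilution lowers every aqueous concentration by the same factor. Δn_aq = 0 − 3 = -3, so the system shifts toward the side with more dissolved moles — to the left.
Only the nonzero effect(s) matter; the net shift is to the left.

left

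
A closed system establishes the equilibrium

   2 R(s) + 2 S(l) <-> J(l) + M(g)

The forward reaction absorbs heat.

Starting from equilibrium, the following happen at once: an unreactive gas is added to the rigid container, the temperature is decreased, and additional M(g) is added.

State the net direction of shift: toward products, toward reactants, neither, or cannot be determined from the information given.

At constant volume, adding an inert gas leaves every reacting species' partial pressure unchanged, so Q is unchanged — no shift from this change.
The forward reaction is endothermic. Lowering T favours the exothermic direction — shift to the left.
Adding M (g), a product, drives the reaction to the left.
Only the nonzero effect(s) matter; the net shift is to the left.

left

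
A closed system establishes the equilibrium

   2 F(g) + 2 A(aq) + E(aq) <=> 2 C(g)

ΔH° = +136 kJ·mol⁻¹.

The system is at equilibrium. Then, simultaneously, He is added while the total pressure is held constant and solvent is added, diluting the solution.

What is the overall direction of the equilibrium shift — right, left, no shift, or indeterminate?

left

Adding inert gas at constant total pressure expands the volume, scaling every reacting partial pressure by the same factor. Δn_gas = 2 − 2 = 0, so Q is unchanged — no shift.
Dilution lowers every aqueous concentration by the same factor. Δn_aq = 0 − 3 = -3, so the system shifts toward the side with more dissolved moles — to the left.
Only the nonzero effect(s) matter; the net shift is to the left.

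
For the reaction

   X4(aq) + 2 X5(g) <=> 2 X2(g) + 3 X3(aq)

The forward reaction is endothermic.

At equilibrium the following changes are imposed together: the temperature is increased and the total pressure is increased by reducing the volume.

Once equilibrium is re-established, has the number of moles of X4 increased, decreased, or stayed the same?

decreases

The forward reaction is endothermic. Raising T favours the endothermic direction — shift to the right.
Gas moles: reactants 2, products 2. Δn_gas = 0, so a volume change leaves Q equal to K — no shift from this change.
The net shift is to the right. X4 is a reactant, so its amount decreases.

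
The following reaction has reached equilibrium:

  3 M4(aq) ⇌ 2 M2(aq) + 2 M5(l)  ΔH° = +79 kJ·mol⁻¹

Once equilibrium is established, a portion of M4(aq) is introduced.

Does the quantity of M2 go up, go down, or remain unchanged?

increases

Adding M4 (aq), a reactant, drives the reaction to the right.
The net shift is to the right. M2 is a product, so its amount increases.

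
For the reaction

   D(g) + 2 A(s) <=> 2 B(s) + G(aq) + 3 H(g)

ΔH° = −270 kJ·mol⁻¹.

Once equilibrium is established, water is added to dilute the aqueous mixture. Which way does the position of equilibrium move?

Dilution lowers every aqueous concentration by the same factor. Δn_aq = 1 − 0 = +1, so the system shifts toward the side with more dissolved moles — to the right.

right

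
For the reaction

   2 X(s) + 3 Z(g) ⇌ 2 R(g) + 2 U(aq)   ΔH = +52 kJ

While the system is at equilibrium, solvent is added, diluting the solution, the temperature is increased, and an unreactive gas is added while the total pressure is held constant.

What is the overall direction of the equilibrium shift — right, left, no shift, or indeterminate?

Dilution lowers every aqueous concentration by the same factor. Δn_aq = 2 − 0 = +2, so the system shifts toward the side with more dissolved moles — to the right.
The forward reaction is endothermic. Raising T favours the endothermic direction — shift to the right.
Adding inert gas at constant total pressure expands the volume and lowers every reacting partial pressure. With Δn_gas = 2 − 3 = -1, Q moves away from K toward the side with fewer gas moles, so the system shifts toward the side with more gas moles — to the left.
The individual effects push in opposite directions; without quantitative information the net direction cannot be determined.

cannot be determined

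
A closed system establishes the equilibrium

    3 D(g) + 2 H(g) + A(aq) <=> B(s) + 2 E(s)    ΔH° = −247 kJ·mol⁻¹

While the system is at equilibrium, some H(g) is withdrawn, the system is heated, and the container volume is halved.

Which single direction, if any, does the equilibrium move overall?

Removing H (g), a reactant, drives the reaction to the left.
The forward reaction is exothermic. Raising T favours the endothermic direction — shift to the left.
Gas moles: reactants 5, products 0 (Δn_gas = -5). Compression shifts the system toward the side with fewer moles of gas — to the right.
The individual effects push in opposite directions; without quantitative information the net direction cannot be determined.

cannot be determined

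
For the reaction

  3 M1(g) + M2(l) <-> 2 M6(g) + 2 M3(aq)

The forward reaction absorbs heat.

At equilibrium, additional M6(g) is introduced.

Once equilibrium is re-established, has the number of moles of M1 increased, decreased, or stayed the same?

increases

Adding M6 (g), a product, drives the reaction to the left.
The net shift is to the left. M1 is a reactant, so its amount increases.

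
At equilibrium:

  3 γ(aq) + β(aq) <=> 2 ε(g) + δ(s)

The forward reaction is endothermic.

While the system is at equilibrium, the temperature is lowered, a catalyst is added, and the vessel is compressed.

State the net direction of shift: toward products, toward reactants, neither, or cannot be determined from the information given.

The forward reaction is endothermic. Lowering T favours the exothermic direction — shift to the left.
A catalyst speeds both forward and reverse rates equally; it changes neither Q nor K — no shift from this change.
Gas moles: reactants 0, products 2 (Δn_gas = +2). Compression shifts the system toward the side with fewer moles of gas — to the left.
Only the nonzero effect(s) matter; the net shift is to the left.

left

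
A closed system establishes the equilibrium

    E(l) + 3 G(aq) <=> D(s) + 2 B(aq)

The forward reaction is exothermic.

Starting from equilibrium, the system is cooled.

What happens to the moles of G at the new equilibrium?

decreases

The forward reaction is exothermic. Lowering T favours the exothermic direction — shift to the right.
The net shift is to the right. G is a reactant, so its amount decreases.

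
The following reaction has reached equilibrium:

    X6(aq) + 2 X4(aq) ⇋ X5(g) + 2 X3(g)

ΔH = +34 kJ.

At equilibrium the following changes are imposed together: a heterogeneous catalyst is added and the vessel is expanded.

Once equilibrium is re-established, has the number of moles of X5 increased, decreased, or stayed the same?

A catalyst speeds both forward and reverse rates equally; it changes neither Q nor K — no shift from this change.
Gas moles: reactants 0, products 3 (Δn_gas = +3). Expansion shifts the system toward the side with more moles of gas — to the right.
The net shift is to the right. X5 is a product, so its amount increases.

increases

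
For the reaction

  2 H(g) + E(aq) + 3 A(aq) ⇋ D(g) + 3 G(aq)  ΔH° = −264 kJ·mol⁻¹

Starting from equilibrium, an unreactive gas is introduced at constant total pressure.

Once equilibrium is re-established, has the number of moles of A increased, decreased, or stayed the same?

Adding inert gas at constant total pressure expands the volume and lowers every reacting partial pressure. With Δn_gas = 1 − 2 = -1, Q moves away from K toward the side with fewer gas moles, so the system shifts toward the side with more gas moles — to the left.
The net shift is to the left. A is a reactant, so its amount increases.

increases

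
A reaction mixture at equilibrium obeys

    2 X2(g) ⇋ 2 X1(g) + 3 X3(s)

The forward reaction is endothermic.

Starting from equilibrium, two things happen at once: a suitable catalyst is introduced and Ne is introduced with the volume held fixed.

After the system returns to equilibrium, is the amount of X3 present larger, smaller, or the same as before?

A catalyst speeds both forward and reverse rates equally; it changes neither Q nor K — no shift from this change.
At constant volume, adding an inert gas leaves every reacting species' partial pressure unchanged, so Q is unchanged — no shift from this change.
No net shift occurs, so the amount of X3 is unchanged.

unchanged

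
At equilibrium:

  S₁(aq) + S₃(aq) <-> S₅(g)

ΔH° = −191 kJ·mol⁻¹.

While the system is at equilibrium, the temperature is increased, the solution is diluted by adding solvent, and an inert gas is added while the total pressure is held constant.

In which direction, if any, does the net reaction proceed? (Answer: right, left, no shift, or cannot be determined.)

cannot be determined

The forward reaction is exothermic. Raising T favours the endothermic direction — shift to the left.
Dilution lowers every aqueous concentration by the same factor. Δn_aq = 0 − 2 = -2, so the system shifts toward the side with more dissolved moles — to the left.
Adding inert gas at constant total pressure expands the volume and lowers every reacting partial pressure. With Δn_gas = 1 − 0 = +1, Q moves away from K toward the side with fewer gas moles, so the system shifts toward the side with more gas moles — to the right.
The individual effects push in opposite directions; without quantitative information the net direction cannot be determined.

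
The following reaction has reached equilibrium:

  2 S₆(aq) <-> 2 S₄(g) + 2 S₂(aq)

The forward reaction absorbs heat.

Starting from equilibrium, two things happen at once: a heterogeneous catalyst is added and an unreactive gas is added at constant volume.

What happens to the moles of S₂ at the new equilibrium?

unchanged

A catalyst speeds both forward and reverse rates equally; it changes neither Q nor K — no shift from this change.
At constant volume, adding an inert gas leaves every reacting species' partial pressure unchanged, so Q is unchanged — no shift from this change.
No net shift occurs, so the amount of S₂ is unchanged.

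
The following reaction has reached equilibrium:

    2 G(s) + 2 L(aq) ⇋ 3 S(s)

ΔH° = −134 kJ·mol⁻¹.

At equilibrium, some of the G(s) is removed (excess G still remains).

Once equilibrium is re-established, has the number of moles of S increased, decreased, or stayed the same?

G is a pure solid; its activity is 1 regardless of amount, so Q is unaffected — no shift from this change.
No net shift occurs, so the amount of S is unchanged.

unchanged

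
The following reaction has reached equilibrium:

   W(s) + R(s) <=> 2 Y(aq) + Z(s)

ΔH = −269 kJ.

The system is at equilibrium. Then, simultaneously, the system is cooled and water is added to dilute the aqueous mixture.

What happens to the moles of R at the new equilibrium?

decreases

The forward reaction is exothermic. Lowering T favours the exothermic direction — shift to the right.
Dilution lowers every aqueous concentration by the same factor. Δn_aq = 2 − 0 = +2, so the system shifts toward the side with more dissolved moles — to the right.
The net shift is to the right. R is a reactant, so its amount decreases.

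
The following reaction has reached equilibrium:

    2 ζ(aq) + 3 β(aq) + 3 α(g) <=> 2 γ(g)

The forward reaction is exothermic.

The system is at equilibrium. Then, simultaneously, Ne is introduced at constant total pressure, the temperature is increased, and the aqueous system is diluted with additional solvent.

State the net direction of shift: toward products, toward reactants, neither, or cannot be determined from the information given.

left

Adding inert gas at constant total pressure expands the volume and lowers every reacting partial pressure. With Δn_gas = 2 − 3 = -1, Q moves away from K toward the side with fewer gas moles, so the system shifts toward the side with more gas moles — to the left.
The forward reaction is exothermic. Raising T favours the endothermic direction — shift to the left.
Dilution lowers every aqueous concentration by the same factor. Δn_aq = 0 − 5 = -5, so the system shifts toward the side with more dissolved moles — to the left.
All effects act in the same direction — net shift to the left.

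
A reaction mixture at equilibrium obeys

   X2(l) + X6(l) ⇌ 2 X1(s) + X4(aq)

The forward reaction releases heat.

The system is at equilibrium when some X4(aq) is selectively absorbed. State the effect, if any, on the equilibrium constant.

The equilibrium constant depends only on temperature. This perturbation may move the position of equilibrium, but since T is unchanged, K itself is unchanged.

unchanged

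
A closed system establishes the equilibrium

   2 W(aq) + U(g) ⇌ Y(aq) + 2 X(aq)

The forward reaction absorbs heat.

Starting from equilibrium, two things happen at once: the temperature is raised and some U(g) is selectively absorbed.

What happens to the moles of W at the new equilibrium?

The forward reaction is endothermic. Raising T favours the endothermic direction — shift to the right.
Removing U (g), a reactant, drives the reaction to the left.
The two effects oppose each other, so the net shift — and hence the change in W — cannot be determined from the given information.

cannot be determined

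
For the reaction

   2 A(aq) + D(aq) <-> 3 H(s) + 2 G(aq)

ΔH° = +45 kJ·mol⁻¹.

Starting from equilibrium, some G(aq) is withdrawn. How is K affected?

unchanged

The equilibrium constant depends only on temperature. This perturbation may move the position of equilibrium, but since T is unchanged, K itself is unchanged.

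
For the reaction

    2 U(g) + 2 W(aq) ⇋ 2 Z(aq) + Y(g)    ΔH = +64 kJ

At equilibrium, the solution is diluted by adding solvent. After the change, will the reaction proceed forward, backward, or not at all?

no shift

Dilution scales every aqueous concentration by the same factor. Δn_aq = 2 − 2 = 0, so Q is unchanged — no shift.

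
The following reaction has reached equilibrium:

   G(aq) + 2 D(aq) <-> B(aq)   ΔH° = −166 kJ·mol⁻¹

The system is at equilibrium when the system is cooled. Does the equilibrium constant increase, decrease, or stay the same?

K depends on temperature via the van 't Hoff relation. The forward reaction is exothermic, so lowering T increases K.

increases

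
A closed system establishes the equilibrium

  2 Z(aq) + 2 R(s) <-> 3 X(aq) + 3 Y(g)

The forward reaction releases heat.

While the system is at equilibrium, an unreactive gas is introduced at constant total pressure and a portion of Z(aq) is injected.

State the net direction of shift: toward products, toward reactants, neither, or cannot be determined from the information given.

right

Adding inert gas at constant total pressure expands the volume and lowers every reacting partial pressure. With Δn_gas = 3 − 0 = +3, Q moves away from K toward the side with fewer gas moles, so the system shifts toward the side with more gas moles — to the right.
Adding Z (aq), a reactant, drives the reaction to the right.
All effects act in the same direction — net shift to the right.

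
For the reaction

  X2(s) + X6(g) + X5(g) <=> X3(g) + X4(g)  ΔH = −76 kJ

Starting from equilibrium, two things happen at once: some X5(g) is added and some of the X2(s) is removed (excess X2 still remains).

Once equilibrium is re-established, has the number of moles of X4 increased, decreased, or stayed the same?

Adding X5 (g), a reactant, drives the reaction to the right.
X2 is a pure solid; its activity is 1 regardless of amount, so Q is unaffected — no shift from this change.
The net shift is to the right. X4 is a product, so its amount increases.

increases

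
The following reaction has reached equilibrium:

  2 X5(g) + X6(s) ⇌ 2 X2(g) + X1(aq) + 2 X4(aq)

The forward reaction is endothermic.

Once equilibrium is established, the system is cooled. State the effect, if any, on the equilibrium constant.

decreases

K depends on temperature via the van 't Hoff relation. The forward reaction is endothermic, so lowering T decreases K.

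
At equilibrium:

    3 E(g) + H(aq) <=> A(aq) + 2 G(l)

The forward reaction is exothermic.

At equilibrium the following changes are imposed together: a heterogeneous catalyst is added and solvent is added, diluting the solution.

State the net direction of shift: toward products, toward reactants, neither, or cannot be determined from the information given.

no shift

A catalyst speeds both forward and reverse rates equally; it changes neither Q nor K — no shift from this change.
Dilution scales every aqueous concentration by the same factor. Δn_aq = 1 − 1 = 0, so Q is unchanged — no shift.
None of the changes alters Q relative to K, so there is no net shift.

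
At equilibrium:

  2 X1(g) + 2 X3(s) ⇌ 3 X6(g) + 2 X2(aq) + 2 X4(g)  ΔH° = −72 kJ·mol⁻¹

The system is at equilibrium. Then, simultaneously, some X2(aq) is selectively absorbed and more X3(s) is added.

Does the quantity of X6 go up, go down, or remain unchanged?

Removing X2 (aq), a product, drives the reaction to the right.
X3 is a pure solid; its activity is 1 regardless of amount, so Q is unaffected — no shift from this change.
The net shift is to the right. X6 is a product, so its amount increases.

increases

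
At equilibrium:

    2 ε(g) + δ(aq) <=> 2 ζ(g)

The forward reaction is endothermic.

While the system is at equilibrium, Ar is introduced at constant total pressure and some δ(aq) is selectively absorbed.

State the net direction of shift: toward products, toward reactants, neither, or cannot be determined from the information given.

left

Adding inert gas at constant total pressure expands the volume, scaling every reacting partial pressure by the same factor. Δn_gas = 2 − 2 = 0, so Q is unchanged — no shift.
Removing δ (aq), a reactant, drives the reaction to the left.
Only the nonzero effect(s) matter; the net shift is to the left.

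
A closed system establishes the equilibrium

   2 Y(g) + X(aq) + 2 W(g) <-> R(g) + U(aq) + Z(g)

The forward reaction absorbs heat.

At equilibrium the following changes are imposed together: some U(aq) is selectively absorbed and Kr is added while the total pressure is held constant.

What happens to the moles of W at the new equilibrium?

Removing U (aq), a product, drives the reaction to the right.
Adding inert gas at constant total pressure expands the volume and lowers every reacting partial pressure. With Δn_gas = 2 − 4 = -2, Q moves away from K toward the side with fewer gas moles, so the system shifts toward the side with more gas moles — to the left.
The two effects oppose each other, so the net shift — and hence the change in W — cannot be determined from the given information.

cannot be determined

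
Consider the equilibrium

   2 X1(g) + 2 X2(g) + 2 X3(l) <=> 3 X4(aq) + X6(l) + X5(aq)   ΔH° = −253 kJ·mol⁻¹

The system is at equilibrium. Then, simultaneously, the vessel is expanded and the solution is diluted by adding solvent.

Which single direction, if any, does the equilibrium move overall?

Gas moles: reactants 4, products 0 (Δn_gas = -4). Expansion shifts the system toward the side with more moles of gas — to the left.
Dilution lowers every aqueous concentration by the same factor. Δn_aq = 4 − 0 = +4, so the system shifts toward the side with more dissolved moles — to the right.
The individual effects push in opposite directions; without quantitative information the net direction cannot be determined.

cannot be determined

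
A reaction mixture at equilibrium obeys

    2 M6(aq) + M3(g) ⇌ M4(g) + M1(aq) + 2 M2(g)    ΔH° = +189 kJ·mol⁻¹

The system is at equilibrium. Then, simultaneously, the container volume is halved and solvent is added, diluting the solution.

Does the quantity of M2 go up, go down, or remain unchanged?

Gas moles: reactants 1, products 3 (Δn_gas = +2). Compression shifts the system toward the side with fewer moles of gas — to the left.
Dilution lowers every aqueous concentration by the same factor. Δn_aq = 1 − 2 = -1, so the system shifts toward the side with more dissolved moles — to the left.
The net shift is to the left. M2 is a product, so its amount decreases.

decreases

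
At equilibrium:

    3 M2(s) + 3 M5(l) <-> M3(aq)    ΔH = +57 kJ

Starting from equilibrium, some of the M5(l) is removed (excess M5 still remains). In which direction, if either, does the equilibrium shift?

M5 is a pure liquid; its activity is 1 regardless of amount, so Q is unaffected — no shift from this change.

no shift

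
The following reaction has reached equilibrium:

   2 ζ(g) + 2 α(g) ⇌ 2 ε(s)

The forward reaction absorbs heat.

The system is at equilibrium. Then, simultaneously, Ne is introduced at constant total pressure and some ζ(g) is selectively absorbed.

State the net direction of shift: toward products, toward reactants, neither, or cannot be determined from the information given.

Adding inert gas at constant total pressure expands the volume and lowers every reacting partial pressure. With Δn_gas = 0 − 4 = -4, Q moves away from K toward the side with fewer gas moles, so the system shifts toward the side with more gas moles — to the left.
Removing ζ (g), a reactant, drives the reaction to the left.
All effects act in the same direction — net shift to the left.

left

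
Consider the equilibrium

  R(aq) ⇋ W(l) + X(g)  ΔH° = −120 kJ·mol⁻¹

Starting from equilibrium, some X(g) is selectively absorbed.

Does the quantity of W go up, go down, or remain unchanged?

increases

Removing X (g), a product, drives the reaction to the right.
The net shift is to the right. W is a product, so its amount increases.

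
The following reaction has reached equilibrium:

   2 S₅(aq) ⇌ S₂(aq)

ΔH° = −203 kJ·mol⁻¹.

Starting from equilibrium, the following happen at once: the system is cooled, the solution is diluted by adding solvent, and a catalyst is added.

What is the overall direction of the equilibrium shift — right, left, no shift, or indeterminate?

The forward reaction is exothermic. Lowering T favours the exothermic direction — shift to the right.
Dilution lowers every aqueous concentration by the same factor. Δn_aq = 1 − 2 = -1, so the system shifts toward the side with more dissolved moles — to the left.
A catalyst speeds both forward and reverse rates equally; it changes neither Q nor K — no shift from this change.
The individual effects push in opposite directions; without quantitative information the net direction cannot be determined.

cannot be determined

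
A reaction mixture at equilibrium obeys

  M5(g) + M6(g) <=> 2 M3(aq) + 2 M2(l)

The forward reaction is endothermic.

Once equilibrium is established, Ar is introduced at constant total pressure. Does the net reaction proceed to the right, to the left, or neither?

left

Adding inert gas at constant total pressure expands the volume and lowers every reacting partial pressure. With Δn_gas = 0 − 2 = -2, Q moves away from K toward the side with fewer gas moles, so the system shifts toward the side with more gas moles — to the left.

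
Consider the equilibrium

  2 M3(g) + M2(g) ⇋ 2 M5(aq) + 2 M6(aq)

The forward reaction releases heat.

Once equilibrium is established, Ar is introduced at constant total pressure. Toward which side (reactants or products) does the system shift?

Adding inert gas at constant total pressure expands the volume and lowers every reacting partial pressure. With Δn_gas = 0 − 3 = -3, Q moves away from K toward the side with fewer gas moles, so the system shifts toward the side with more gas moles — to the left.

left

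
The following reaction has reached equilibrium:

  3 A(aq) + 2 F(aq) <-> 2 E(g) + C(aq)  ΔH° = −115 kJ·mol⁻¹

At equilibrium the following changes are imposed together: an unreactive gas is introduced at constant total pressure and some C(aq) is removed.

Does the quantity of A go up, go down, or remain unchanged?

Adding inert gas at constant total pressure expands the volume and lowers every reacting partial pressure. With Δn_gas = 2 − 0 = +2, Q moves away from K toward the side with fewer gas moles, so the system shifts toward the side with more gas moles — to the right.
Removing C (aq), a product, drives the reaction to the right.
The net shift is to the right. A is a reactant, so its amount decreases.

decreases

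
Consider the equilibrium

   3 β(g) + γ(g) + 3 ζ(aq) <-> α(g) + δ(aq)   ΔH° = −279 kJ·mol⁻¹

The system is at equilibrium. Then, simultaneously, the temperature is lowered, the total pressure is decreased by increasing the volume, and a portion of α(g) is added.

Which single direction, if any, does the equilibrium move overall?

cannot be determined

The forward reaction is exothermic. Lowering T favours the exothermic direction — shift to the right.
Gas moles: reactants 4, products 1 (Δn_gas = -3). Expansion shifts the system toward the side with more moles of gas — to the left.
Adding α (g), a product, drives the reaction to the left.
The individual effects push in opposite directions; without quantitative information the net direction cannot be determined.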